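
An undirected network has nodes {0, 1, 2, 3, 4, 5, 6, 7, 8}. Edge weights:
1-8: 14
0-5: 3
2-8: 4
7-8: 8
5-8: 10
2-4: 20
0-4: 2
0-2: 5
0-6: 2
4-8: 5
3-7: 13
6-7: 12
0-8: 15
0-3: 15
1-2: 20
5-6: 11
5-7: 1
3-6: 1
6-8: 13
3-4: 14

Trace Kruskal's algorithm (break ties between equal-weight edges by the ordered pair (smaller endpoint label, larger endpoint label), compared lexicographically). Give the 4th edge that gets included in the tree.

Kruskal: consider edges lightest-first.
3-6 (1): add — endpoints in different components.
5-7 (1): add — endpoints in different components.
0-4 (2): add — endpoints in different components.
0-6 (2): add — endpoints in different components.
0-5 (3): add — endpoints in different components.
2-8 (4): add — endpoints in different components.
0-2 (5): add — endpoints in different components.
4-8 (5): skip — 4 and 8 already connected.
7-8 (8): skip — 7 and 8 already connected.
5-8 (10): skip — 5 and 8 already connected.
5-6 (11): skip — 5 and 6 already connected.
6-7 (12): skip — 6 and 7 already connected.
3-7 (13): skip — 3 and 7 already connected.
6-8 (13): skip — 6 and 8 already connected.
1-8 (14): add — endpoints in different components.
The 4th edge added is 0-6.

0-6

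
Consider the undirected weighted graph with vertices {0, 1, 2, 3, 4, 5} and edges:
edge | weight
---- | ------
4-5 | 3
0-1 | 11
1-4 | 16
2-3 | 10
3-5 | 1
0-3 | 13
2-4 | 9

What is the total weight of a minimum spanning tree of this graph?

37

Prim's algorithm from 1:
Step 1: frontier [0-1 11, 1-4 16] → take 0-1 (11); add 0.
Step 2: frontier [0-3 13, 1-4 16] → take 0-3 (13); add 3.
Step 3: frontier [1-4 16, 3-5 1, 2-3 10] → take 3-5 (1); add 5.
Step 4: frontier [1-4 16, 2-3 10, 4-5 3] → take 4-5 (3); add 4.
Step 5: frontier [2-3 10, 2-4 9] → take 2-4 (9); add 2.
MST edges: 0-1, 0-3, 3-5, 4-5, 2-4; total weight 11+13+1+3+9 = 37.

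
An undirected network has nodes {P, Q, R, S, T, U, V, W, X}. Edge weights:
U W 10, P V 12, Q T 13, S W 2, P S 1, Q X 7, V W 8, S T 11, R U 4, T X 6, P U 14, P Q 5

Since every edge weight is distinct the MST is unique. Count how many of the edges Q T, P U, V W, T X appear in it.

2

Sort edges by weight, then run Kruskal:
P S (1): add — endpoints in different components.
S W (2): add — endpoints in different components.
R U (4): add — endpoints in different components.
P Q (5): add — endpoints in different components.
T X (6): add — endpoints in different components.
Q X (7): add — endpoints in different components.
V W (8): add — endpoints in different components.
U W (10): add — endpoints in different components.
MST edge set: {P S, S W, R U, P Q, T X, Q X, V W, U W}.
Of the listed edges, {V W, T X} are in the MST → 2.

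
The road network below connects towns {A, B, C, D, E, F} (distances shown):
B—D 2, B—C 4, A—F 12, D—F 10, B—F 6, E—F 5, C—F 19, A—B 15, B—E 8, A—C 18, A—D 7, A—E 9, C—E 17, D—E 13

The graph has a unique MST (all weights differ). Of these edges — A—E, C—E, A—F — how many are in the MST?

0

Kruskal: consider edges lightest-first.
B—D (2): add — endpoints in different components.
B—C (4): add — endpoints in different components.
E—F (5): add — endpoints in different components.
B—F (6): add — endpoints in different components.
A—D (7): add — endpoints in different components.
MST edge set: {B—D, B—C, E—F, B—F, A—D}.
Of the listed edges, {} are in the MST → 0.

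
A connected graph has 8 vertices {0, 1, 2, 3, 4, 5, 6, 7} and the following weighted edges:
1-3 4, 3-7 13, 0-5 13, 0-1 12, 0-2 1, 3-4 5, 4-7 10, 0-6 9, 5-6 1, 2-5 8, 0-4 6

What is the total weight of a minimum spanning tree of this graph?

Prim, starting at 6.
Step 1: cheapest edge leaving the tree is 5-6 (1); add 5.
Step 2: cheapest edge leaving the tree is 2-5 (8); add 2.
Step 3: cheapest edge leaving the tree is 0-2 (1); add 0.
Step 4: cheapest edge leaving the tree is 0-4 (6); add 4.
Step 5: cheapest edge leaving the tree is 3-4 (5); add 3.
Step 6: cheapest edge leaving the tree is 1-3 (4); add 1.
Step 7: cheapest edge leaving the tree is 4-7 (10); add 7.
MST edges: 5-6, 2-5, 0-2, 0-4, 3-4, 1-3, 4-7; total weight 1+8+1+6+5+4+10 = 35.

35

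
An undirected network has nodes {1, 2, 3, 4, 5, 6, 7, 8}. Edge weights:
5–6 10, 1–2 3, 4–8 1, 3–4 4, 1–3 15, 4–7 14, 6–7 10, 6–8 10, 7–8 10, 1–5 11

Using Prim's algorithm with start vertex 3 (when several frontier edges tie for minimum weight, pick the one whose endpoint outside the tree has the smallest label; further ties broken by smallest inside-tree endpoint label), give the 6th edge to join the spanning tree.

Prim's algorithm from 3:
Step 1: cheapest edge leaving the tree is 3–4 (4); add 4.
Step 2: cheapest edge leaving the tree is 4–8 (1); add 8.
Step 3: cheapest edge leaving the tree is 6–8 (10); add 6.
Step 4: cheapest edge leaving the tree is 5–6 (10); add 5.
Step 5: cheapest edge leaving the tree is 6–7 (10); add 7.
Step 6: cheapest edge leaving the tree is 1–5 (11); add 1.
Step 7: cheapest edge leaving the tree is 1–2 (3); add 2.
The 6th edge added is 1–5.

1-5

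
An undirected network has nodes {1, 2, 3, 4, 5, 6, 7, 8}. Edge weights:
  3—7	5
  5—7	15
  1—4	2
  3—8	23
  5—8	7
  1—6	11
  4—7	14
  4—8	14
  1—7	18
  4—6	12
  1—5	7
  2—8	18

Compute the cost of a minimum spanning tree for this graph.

64

Grow the tree from 8 using Prim:
Step 1: frontier [5—8 7, 4—8 14, 2—8 18, 3—8 23] → take 5—8 (7); add 5.
Step 2: frontier [1—5 7, 5—7 15, 4—8 14, 2—8 18, 3—8 23] → take 1—5 (7); add 1.
Step 3: frontier [1—4 2, 1—6 11, 1—7 18, 5—7 15, 4—8 14, 2—8 18, 3—8 23] → take 1—4 (2); add 4.
Step 4: frontier [1—6 11, 1—7 18, 4—6 12, 4—7 14, 5—7 15, 2—8 18, 3—8 23] → take 1—6 (11); add 6.
Step 5: frontier [1—7 18, 4—7 14, 5—7 15, 2—8 18, 3—8 23] → take 4—7 (14); add 7.
Step 6: frontier [3—7 5, 2—8 18, 3—8 23] → take 3—7 (5); add 3.
Step 7: frontier [2—8 18] → take 2—8 (18); add 2.
MST edges: 5—8, 1—5, 1—4, 1—6, 4—7, 3—7, 2—8; total weight 7+7+2+11+14+5+18 = 64.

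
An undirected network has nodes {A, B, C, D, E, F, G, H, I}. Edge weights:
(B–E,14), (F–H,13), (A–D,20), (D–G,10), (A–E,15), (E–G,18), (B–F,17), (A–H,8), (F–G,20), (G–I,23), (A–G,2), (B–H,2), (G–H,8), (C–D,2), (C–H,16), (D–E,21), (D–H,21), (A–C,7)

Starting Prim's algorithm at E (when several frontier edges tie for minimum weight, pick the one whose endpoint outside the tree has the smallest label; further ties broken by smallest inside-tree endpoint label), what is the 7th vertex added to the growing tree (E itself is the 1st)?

Prim, starting at E.
Step 1: cheapest edge leaving the tree is B–E (14); add B.
Step 2: cheapest edge leaving the tree is B–H (2); add H.
Step 3: cheapest edge leaving the tree is A–H (8); add A.
Step 4: cheapest edge leaving the tree is A–G (2); add G.
Step 5: cheapest edge leaving the tree is A–C (7); add C.
Step 6: cheapest edge leaving the tree is C–D (2); add D.
Step 7: cheapest edge leaving the tree is F–H (13); add F.
Step 8: cheapest edge leaving the tree is G–I (23); add I.
Vertex order: E, B, H, A, G, C, D, F, I. The 7th vertex is D.

D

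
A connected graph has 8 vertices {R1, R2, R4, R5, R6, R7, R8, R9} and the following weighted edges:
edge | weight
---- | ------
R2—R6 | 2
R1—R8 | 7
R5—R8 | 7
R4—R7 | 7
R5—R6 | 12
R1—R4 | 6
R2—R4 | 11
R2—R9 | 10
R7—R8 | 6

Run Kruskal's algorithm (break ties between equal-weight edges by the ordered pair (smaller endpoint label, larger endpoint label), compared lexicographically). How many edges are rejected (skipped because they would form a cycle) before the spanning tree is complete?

Sort edges by weight, then run Kruskal:
R2—R6 (2): add — endpoints in different components.
R1—R4 (6): add — endpoints in different components.
R7—R8 (6): add — endpoints in different components.
R1—R8 (7): add — endpoints in different components.
R4—R7 (7): skip — R7 and R4 already connected.
R5—R8 (7): add — endpoints in different components.
R2—R9 (10): add — endpoints in different components.
R2—R4 (11): add — endpoints in different components.
Edges rejected before the tree was complete: 1.

1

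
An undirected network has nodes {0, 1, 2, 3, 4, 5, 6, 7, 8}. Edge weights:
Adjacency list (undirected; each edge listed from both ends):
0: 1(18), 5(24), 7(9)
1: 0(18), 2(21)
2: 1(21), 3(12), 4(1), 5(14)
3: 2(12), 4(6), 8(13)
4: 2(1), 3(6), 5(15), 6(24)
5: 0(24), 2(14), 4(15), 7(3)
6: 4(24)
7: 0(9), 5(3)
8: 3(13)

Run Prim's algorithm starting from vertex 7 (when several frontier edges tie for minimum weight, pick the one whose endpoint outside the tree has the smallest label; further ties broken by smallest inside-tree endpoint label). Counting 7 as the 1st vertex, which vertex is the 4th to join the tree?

2

Grow the tree from 7 using Prim:
Step 1: cheapest edge leaving the tree is 5-7 (3); add 5.
Step 2: cheapest edge leaving the tree is 0-7 (9); add 0.
Step 3: cheapest edge leaving the tree is 2-5 (14); add 2.
Step 4: cheapest edge leaving the tree is 2-4 (1); add 4.
Step 5: cheapest edge leaving the tree is 3-4 (6); add 3.
Step 6: cheapest edge leaving the tree is 3-8 (13); add 8.
Step 7: cheapest edge leaving the tree is 0-1 (18); add 1.
Step 8: cheapest edge leaving the tree is 4-6 (24); add 6.
Vertex order: 7, 5, 0, 2, 4, 3, 8, 1, 6. The 4th vertex is 2.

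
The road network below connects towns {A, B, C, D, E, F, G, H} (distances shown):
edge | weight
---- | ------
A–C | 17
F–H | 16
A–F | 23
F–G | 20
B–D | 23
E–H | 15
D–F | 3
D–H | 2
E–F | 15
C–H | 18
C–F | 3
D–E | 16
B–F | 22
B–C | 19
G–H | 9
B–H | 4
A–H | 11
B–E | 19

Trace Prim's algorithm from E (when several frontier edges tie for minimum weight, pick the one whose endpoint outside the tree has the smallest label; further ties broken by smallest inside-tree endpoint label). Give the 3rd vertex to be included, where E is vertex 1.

C

Grow the tree from E using Prim:
Step 1: cheapest edge leaving the tree is E–F (15); add F.
Step 2: cheapest edge leaving the tree is C–F (3); add C.
Step 3: cheapest edge leaving the tree is D–F (3); add D.
Step 4: cheapest edge leaving the tree is D–H (2); add H.
Step 5: cheapest edge leaving the tree is B–H (4); add B.
Step 6: cheapest edge leaving the tree is G–H (9); add G.
Step 7: cheapest edge leaving the tree is A–H (11); add A.
Vertex order: E, F, C, D, H, B, G, A. The 3rd vertex is C.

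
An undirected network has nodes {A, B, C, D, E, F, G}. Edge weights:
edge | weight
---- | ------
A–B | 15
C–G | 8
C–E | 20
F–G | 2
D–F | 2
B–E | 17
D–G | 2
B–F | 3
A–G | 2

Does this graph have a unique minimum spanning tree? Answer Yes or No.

Kruskal's algorithm — process edges by increasing weight (ties by edge label):
A–G (2): add — endpoints in different components.
D–F (2): add — endpoints in different components.
D–G (2): add — endpoints in different components.
F–G (2): skip — F and G already connected.
B–F (3): add — endpoints in different components.
C–G (8): add — endpoints in different components.
A–B (15): skip — A and B already connected.
B–E (17): add — endpoints in different components.
Non-tree edge F–G has weight 2, equal to the heaviest edge on its tree cycle — swapping gives another MST of the same weight. Not unique.

No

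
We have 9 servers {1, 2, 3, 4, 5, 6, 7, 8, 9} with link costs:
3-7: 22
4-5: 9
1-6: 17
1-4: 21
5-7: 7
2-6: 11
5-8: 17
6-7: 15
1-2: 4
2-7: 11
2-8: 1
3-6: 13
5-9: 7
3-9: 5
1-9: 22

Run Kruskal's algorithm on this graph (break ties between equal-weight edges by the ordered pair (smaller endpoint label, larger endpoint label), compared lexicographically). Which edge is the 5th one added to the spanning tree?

Kruskal: consider edges lightest-first.
2-8 (1): add — endpoints in different components.
1-2 (4): add — endpoints in different components.
3-9 (5): add — endpoints in different components.
5-7 (7): add — endpoints in different components.
5-9 (7): add — endpoints in different components.
4-5 (9): add — endpoints in different components.
2-6 (11): add — endpoints in different components.
2-7 (11): add — endpoints in different components.
The 5th edge added is 5-9.

5-9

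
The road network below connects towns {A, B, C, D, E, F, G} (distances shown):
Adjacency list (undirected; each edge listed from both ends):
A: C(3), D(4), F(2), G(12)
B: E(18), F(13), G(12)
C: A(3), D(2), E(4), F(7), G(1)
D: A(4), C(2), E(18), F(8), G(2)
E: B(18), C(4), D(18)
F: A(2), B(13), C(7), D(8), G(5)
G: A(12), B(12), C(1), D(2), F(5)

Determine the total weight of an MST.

Kruskal: consider edges lightest-first.
C G (1): add — endpoints in different components.
A F (2): add — endpoints in different components.
C D (2): add — endpoints in different components.
D G (2): skip — D and G already connected.
A C (3): add — endpoints in different components.
A D (4): skip — A and D already connected.
C E (4): add — endpoints in different components.
F G (5): skip — F and G already connected.
C F (7): skip — C and F already connected.
D F (8): skip — D and F already connected.
A G (12): skip — A and G already connected.
B G (12): add — endpoints in different components.
MST edges: C G, A F, C D, A C, C E, B G; total weight 1+2+2+3+4+12 = 24.

24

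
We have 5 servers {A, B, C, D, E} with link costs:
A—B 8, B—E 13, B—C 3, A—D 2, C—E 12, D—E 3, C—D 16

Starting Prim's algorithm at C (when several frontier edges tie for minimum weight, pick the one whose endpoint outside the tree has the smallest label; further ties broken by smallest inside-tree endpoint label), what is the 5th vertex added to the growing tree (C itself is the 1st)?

E

Prim's algorithm from C:
Step 1: cheapest edge leaving the tree is B—C (3); add B.
Step 2: cheapest edge leaving the tree is A—B (8); add A.
Step 3: cheapest edge leaving the tree is A—D (2); add D.
Step 4: cheapest edge leaving the tree is D—E (3); add E.
Vertex order: C, B, A, D, E. The 5th vertex is E.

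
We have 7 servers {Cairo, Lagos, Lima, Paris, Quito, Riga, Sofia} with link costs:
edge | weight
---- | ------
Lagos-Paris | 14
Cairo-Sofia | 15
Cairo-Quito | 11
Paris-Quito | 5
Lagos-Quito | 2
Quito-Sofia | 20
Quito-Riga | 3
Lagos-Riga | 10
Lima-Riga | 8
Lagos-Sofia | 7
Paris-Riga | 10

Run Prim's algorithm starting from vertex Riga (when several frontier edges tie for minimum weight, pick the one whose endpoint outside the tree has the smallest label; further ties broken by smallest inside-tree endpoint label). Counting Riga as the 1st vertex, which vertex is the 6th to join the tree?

Lima

Grow the tree from Riga using Prim:
Step 1: frontier [Quito-Riga 3, Lima-Riga 8, Lagos-Riga 10, Paris-Riga 10] → take Quito-Riga (3); add Quito.
Step 2: frontier [Lagos-Quito 2, Paris-Quito 5, Cairo-Quito 11, Quito-Sofia 20, Lima-Riga 8, Lagos-Riga 10, Paris-Riga 10] → take Lagos-Quito (2); add Lagos.
Step 3: frontier [Lagos-Sofia 7, Lagos-Paris 14, Paris-Quito 5, Cairo-Quito 11, Quito-Sofia 20, Lima-Riga 8, Paris-Riga 10] → take Paris-Quito (5); add Paris.
Step 4: frontier [Lagos-Sofia 7, Cairo-Quito 11, Quito-Sofia 20, Lima-Riga 8] → take Lagos-Sofia (7); add Sofia.
Step 5: frontier [Cairo-Quito 11, Lima-Riga 8, Cairo-Sofia 15] → take Lima-Riga (8); add Lima.
Step 6: frontier [Cairo-Quito 11, Cairo-Sofia 15] → take Cairo-Quito (11); add Cairo.
Vertex order: Riga, Quito, Lagos, Paris, Sofia, Lima, Cairo. The 6th vertex is Lima.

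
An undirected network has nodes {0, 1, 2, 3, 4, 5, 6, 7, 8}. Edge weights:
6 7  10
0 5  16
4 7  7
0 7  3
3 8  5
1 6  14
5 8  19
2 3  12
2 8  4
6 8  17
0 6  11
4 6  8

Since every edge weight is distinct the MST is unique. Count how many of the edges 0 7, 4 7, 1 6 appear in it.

3

Kruskal: consider edges lightest-first.
0 7 (3): add — endpoints in different components.
2 8 (4): add — endpoints in different components.
3 8 (5): add — endpoints in different components.
4 7 (7): add — endpoints in different components.
4 6 (8): add — endpoints in different components.
6 7 (10): skip — 6 and 7 already connected.
0 6 (11): skip — 0 and 6 already connected.
2 3 (12): skip — 2 and 3 already connected.
1 6 (14): add — endpoints in different components.
0 5 (16): add — endpoints in different components.
6 8 (17): add — endpoints in different components.
MST edge set: {0 7, 2 8, 3 8, 4 7, 4 6, 1 6, 0 5, 6 8}.
Of the listed edges, {0 7, 4 7, 1 6} are in the MST → 3.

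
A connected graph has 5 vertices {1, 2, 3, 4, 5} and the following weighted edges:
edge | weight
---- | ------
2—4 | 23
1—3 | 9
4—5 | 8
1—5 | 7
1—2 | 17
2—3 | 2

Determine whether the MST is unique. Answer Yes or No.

Yes

Sort edges by weight, then run Kruskal:
2—3 (2): add — endpoints in different components.
1—5 (7): add — endpoints in different components.
4—5 (8): add — endpoints in different components.
1—3 (9): add — endpoints in different components.
Every non-tree edge has weight strictly greater than the heaviest edge on the tree path between its endpoints, so the MST is unique.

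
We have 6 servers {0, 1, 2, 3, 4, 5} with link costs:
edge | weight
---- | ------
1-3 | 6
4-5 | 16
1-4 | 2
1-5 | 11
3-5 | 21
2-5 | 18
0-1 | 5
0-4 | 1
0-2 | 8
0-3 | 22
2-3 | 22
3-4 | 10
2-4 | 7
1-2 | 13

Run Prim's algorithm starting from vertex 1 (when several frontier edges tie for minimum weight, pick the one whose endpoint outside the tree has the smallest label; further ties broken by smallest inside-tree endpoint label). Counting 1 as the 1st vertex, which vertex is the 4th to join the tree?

Prim, starting at 1.
Step 1: frontier [1-4 2, 0-1 5, 1-3 6, 1-5 11, 1-2 13] → take 1-4 (2); add 4.
Step 2: frontier [0-1 5, 1-3 6, 1-5 11, 1-2 13, 0-4 1, 2-4 7, 3-4 10, 4-5 16] → take 0-4 (1); add 0.
Step 3: frontier [0-2 8, 0-3 22, 1-3 6, 1-5 11, 1-2 13, 2-4 7, 3-4 10, 4-5 16] → take 1-3 (6); add 3.
Step 4: frontier [0-2 8, 1-5 11, 1-2 13, 3-5 21, 2-3 22, 2-4 7, 4-5 16] → take 2-4 (7); add 2.
Step 5: frontier [1-5 11, 2-5 18, 3-5 21, 4-5 16] → take 1-5 (11); add 5.
Vertex order: 1, 4, 0, 3, 2, 5. The 4th vertex is 3.

3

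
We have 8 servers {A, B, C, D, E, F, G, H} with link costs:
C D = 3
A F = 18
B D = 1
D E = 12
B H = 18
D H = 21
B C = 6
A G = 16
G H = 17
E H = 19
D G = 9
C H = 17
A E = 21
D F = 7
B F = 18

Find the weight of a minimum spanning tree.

65

Kruskal's algorithm — process edges by increasing weight (ties by edge label):
B D (1): add — endpoints in different components.
C D (3): add — endpoints in different components.
B C (6): skip — B and C already connected.
D F (7): add — endpoints in different components.
D G (9): add — endpoints in different components.
D E (12): add — endpoints in different components.
A G (16): add — endpoints in different components.
C H (17): add — endpoints in different components.
MST edges: B D, C D, D F, D G, D E, A G, C H; total weight 1+3+7+9+12+16+17 = 65.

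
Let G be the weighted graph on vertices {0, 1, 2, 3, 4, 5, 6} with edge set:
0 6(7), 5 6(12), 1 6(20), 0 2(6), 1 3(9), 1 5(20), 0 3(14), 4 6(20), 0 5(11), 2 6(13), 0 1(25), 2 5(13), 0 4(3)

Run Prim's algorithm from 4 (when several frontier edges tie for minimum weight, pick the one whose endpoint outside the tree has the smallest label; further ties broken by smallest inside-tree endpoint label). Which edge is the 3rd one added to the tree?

Grow the tree from 4 using Prim:
Step 1: frontier [0 4 3, 4 6 20] → take 0 4 (3); add 0.
Step 2: frontier [0 2 6, 0 6 7, 0 5 11, 0 3 14, 0 1 25, 4 6 20] → take 0 2 (6); add 2.
Step 3: frontier [0 6 7, 0 5 11, 0 3 14, 0 1 25, 2 5 13, 2 6 13, 4 6 20] → take 0 6 (7); add 6.
Step 4: frontier [0 5 11, 0 3 14, 0 1 25, 2 5 13, 5 6 12, 1 6 20] → take 0 5 (11); add 5.
Step 5: frontier [0 3 14, 0 1 25, 1 5 20, 1 6 20] → take 0 3 (14); add 3.
Step 6: frontier [0 1 25, 1 3 9, 1 5 20, 1 6 20] → take 1 3 (9); add 1.
The 3rd edge added is 0 6.

0-6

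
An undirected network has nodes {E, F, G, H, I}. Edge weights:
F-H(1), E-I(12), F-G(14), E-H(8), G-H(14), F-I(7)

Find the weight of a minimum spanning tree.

30

Kruskal: consider edges lightest-first.
F-H (1): add. Components now {E} {F,H} {G} {I}
F-I (7): add. Components now {E} {F,H,I} {G}
E-H (8): add. Components now {E,F,H,I} {G}
E-I (12): skip — E and I already connected.
F-G (14): add. Components now {E,F,G,H,I}
MST edges: F-H, F-I, E-H, F-G; total weight 1+7+8+14 = 30.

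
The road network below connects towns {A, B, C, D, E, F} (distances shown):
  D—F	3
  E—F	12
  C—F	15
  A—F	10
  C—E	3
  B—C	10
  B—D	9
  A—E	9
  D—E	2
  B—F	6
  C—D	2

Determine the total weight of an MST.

22

Sort edges by weight, then run Kruskal:
C—D (2): add — endpoints in different components.
D—E (2): add — endpoints in different components.
C—E (3): skip — C and E already connected.
D—F (3): add — endpoints in different components.
B—F (6): add — endpoints in different components.
A—E (9): add — endpoints in different components.
MST edges: C—D, D—E, D—F, B—F, A—E; total weight 2+2+3+6+9 = 22.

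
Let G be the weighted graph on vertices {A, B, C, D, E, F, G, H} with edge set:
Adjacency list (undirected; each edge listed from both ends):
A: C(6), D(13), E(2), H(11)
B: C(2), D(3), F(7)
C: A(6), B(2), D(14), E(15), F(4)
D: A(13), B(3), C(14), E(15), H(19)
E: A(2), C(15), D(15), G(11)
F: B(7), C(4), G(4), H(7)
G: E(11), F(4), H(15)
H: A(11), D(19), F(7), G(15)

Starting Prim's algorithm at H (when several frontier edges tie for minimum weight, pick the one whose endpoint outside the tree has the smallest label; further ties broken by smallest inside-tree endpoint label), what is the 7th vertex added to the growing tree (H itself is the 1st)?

Prim's algorithm from H:
Step 1: cheapest edge leaving the tree is F—H (7); add F.
Step 2: cheapest edge leaving the tree is C—F (4); add C.
Step 3: cheapest edge leaving the tree is B—C (2); add B.
Step 4: cheapest edge leaving the tree is B—D (3); add D.
Step 5: cheapest edge leaving the tree is F—G (4); add G.
Step 6: cheapest edge leaving the tree is A—C (6); add A.
Step 7: cheapest edge leaving the tree is A—E (2); add E.
Vertex order: H, F, C, B, D, G, A, E. The 7th vertex is A.

A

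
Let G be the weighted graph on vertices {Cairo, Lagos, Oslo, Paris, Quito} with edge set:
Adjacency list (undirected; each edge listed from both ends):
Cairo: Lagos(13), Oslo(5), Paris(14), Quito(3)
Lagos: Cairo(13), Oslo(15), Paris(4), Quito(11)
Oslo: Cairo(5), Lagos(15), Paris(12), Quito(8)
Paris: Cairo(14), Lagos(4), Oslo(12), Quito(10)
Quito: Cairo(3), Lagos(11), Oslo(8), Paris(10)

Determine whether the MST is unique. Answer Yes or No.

Yes

Kruskal: consider edges lightest-first.
Cairo Quito (3): add — endpoints in different components.
Lagos Paris (4): add — endpoints in different components.
Cairo Oslo (5): add — endpoints in different components.
Oslo Quito (8): skip — Oslo and Quito already connected.
Paris Quito (10): add — endpoints in different components.
Every non-tree edge has weight strictly greater than the heaviest edge on the tree path between its endpoints, so the MST is unique.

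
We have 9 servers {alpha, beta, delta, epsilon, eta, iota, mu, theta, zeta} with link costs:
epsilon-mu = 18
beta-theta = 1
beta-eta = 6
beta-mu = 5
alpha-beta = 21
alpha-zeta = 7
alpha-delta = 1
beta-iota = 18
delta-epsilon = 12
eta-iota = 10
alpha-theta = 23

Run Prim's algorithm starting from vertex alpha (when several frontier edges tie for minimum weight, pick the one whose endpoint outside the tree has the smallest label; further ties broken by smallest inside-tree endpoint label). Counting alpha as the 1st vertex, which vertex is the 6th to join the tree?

Prim, starting at alpha.
Step 1: cheapest edge leaving the tree is alpha-delta (1); add delta.
Step 2: cheapest edge leaving the tree is alpha-zeta (7); add zeta.
Step 3: cheapest edge leaving the tree is delta-epsilon (12); add epsilon.
Step 4: cheapest edge leaving the tree is epsilon-mu (18); add mu.
Step 5: cheapest edge leaving the tree is beta-mu (5); add beta.
Step 6: cheapest edge leaving the tree is beta-theta (1); add theta.
Step 7: cheapest edge leaving the tree is beta-eta (6); add eta.
Step 8: cheapest edge leaving the tree is eta-iota (10); add iota.
Vertex order: alpha, delta, zeta, epsilon, mu, beta, theta, eta, iota. The 6th vertex is beta.

beta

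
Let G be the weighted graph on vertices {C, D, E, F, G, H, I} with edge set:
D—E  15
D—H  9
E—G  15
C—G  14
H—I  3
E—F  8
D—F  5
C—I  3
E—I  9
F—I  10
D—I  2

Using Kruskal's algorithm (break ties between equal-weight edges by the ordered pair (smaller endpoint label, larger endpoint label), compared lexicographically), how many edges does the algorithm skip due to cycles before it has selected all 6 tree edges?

3

Kruskal: consider edges lightest-first.
D—I (2): add — endpoints in different components.
C—I (3): add — endpoints in different components.
H—I (3): add — endpoints in different components.
D—F (5): add — endpoints in different components.
E—F (8): add — endpoints in different components.
D—H (9): skip — D and H already connected.
E—I (9): skip — E and I already connected.
F—I (10): skip — F and I already connected.
C—G (14): add — endpoints in different components.
Edges rejected before the tree was complete: 3.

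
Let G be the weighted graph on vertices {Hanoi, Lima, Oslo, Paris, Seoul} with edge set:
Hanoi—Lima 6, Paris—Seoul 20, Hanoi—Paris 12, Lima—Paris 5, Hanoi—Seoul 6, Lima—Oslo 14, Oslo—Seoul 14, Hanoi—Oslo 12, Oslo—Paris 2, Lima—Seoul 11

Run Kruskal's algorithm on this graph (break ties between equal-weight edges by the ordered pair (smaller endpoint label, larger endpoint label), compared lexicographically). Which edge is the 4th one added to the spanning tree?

Hanoi-Seoul

Kruskal: consider edges lightest-first.
Oslo—Paris (2): add. Components now {Oslo,Paris} {Lima} {Seoul} {Hanoi}
Lima—Paris (5): add. Components now {Lima,Oslo,Paris} {Seoul} {Hanoi}
Hanoi—Lima (6): add. Components now {Hanoi,Lima,Oslo,Paris} {Seoul}
Hanoi—Seoul (6): add. Components now {Hanoi,Lima,Oslo,Paris,Seoul}
The 4th edge added is Hanoi—Seoul.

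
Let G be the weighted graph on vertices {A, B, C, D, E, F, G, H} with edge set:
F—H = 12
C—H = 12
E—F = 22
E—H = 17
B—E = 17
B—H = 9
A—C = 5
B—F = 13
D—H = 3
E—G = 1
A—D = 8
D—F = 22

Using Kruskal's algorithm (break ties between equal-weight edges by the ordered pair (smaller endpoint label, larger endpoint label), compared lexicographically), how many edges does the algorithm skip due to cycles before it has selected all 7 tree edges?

2

Kruskal: consider edges lightest-first.
E—G (1): add — endpoints in different components.
D—H (3): add — endpoints in different components.
A—C (5): add — endpoints in different components.
A—D (8): add — endpoints in different components.
B—H (9): add — endpoints in different components.
C—H (12): skip — C and H already connected.
F—H (12): add — endpoints in different components.
B—F (13): skip — B and F already connected.
B—E (17): add — endpoints in different components.
Edges rejected before the tree was complete: 2.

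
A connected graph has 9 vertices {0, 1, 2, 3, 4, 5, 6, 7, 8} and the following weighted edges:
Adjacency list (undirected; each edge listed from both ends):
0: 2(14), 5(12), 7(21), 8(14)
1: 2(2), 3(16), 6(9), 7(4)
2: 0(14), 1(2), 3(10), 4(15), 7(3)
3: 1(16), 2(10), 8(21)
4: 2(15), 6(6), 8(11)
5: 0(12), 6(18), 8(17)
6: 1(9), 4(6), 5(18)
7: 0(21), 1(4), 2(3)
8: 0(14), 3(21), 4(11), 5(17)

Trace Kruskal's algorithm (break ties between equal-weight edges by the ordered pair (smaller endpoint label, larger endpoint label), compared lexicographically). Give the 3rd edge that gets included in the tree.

4-6

Kruskal's algorithm — process edges by increasing weight (ties by edge label):
1-2 (2): add — endpoints in different components.
2-7 (3): add — endpoints in different components.
1-7 (4): skip — 1 and 7 already connected.
4-6 (6): add — endpoints in different components.
1-6 (9): add — endpoints in different components.
2-3 (10): add — endpoints in different components.
4-8 (11): add — endpoints in different components.
0-5 (12): add — endpoints in different components.
0-2 (14): add — endpoints in different components.
The 3rd edge added is 4-6.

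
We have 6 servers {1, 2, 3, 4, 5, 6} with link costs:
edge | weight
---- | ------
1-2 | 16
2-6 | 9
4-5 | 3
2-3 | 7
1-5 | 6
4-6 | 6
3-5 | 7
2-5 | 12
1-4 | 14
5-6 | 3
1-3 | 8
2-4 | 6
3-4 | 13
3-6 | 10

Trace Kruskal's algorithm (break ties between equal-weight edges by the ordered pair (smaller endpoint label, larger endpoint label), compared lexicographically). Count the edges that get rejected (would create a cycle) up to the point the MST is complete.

Kruskal: consider edges lightest-first.
4-5 (3): add. Components now {1} {2} {3} {4,5} {6}
5-6 (3): add. Components now {1} {2} {3} {4,5,6}
1-5 (6): add. Components now {1,4,5,6} {2} {3}
2-4 (6): add. Components now {1,2,4,5,6} {3}
4-6 (6): skip — 4 and 6 already connected.
2-3 (7): add. Components now {1,2,3,4,5,6}
Edges rejected before the tree was complete: 1.

1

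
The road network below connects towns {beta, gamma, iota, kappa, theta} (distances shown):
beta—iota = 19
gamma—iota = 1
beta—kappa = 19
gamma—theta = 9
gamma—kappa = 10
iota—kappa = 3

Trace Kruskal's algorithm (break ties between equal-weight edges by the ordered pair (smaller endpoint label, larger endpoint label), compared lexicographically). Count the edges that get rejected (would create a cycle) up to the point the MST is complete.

1

Sort edges by weight, then run Kruskal:
gamma—iota (1): add — endpoints in different components.
iota—kappa (3): add — endpoints in different components.
gamma—theta (9): add — endpoints in different components.
gamma—kappa (10): skip — kappa and gamma already connected.
beta—iota (19): add — endpoints in different components.
Edges rejected before the tree was complete: 1.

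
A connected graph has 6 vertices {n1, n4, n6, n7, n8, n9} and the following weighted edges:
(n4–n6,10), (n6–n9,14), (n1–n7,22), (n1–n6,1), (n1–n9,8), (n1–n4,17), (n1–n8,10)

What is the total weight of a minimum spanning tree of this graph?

51

Prim's algorithm from n8:
Step 1: cheapest edge leaving the tree is n1–n8 (10); add n1.
Step 2: cheapest edge leaving the tree is n1–n6 (1); add n6.
Step 3: cheapest edge leaving the tree is n1–n9 (8); add n9.
Step 4: cheapest edge leaving the tree is n4–n6 (10); add n4.
Step 5: cheapest edge leaving the tree is n1–n7 (22); add n7.
MST edges: n1–n8, n1–n6, n1–n9, n4–n6, n1–n7; total weight 10+1+8+10+22 = 51.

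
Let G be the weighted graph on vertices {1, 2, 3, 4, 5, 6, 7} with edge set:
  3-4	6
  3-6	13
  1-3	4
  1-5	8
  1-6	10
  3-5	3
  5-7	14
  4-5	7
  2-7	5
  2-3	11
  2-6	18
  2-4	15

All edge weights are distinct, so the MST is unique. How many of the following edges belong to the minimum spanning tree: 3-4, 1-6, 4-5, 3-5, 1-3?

Kruskal's algorithm — process edges by increasing weight (ties by edge label):
3-5 (3): add — endpoints in different components.
1-3 (4): add — endpoints in different components.
2-7 (5): add — endpoints in different components.
3-4 (6): add — endpoints in different components.
4-5 (7): skip — 4 and 5 already connected.
1-5 (8): skip — 1 and 5 already connected.
1-6 (10): add — endpoints in different components.
2-3 (11): add — endpoints in different components.
MST edge set: {3-5, 1-3, 2-7, 3-4, 1-6, 2-3}.
Of the listed edges, {3-4, 1-6, 3-5, 1-3} are in the MST → 4.

4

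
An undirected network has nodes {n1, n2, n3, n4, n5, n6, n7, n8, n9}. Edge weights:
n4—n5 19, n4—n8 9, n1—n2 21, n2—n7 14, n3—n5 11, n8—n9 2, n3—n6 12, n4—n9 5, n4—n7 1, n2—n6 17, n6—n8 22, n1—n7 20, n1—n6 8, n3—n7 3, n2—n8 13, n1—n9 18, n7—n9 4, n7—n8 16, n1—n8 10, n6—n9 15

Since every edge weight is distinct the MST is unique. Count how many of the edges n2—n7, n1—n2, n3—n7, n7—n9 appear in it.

2

Sort edges by weight, then run Kruskal:
n4—n7 (1): add — endpoints in different components.
n8—n9 (2): add — endpoints in different components.
n3—n7 (3): add — endpoints in different components.
n7—n9 (4): add — endpoints in different components.
n4—n9 (5): skip — n4 and n9 already connected.
n1—n6 (8): add — endpoints in different components.
n4—n8 (9): skip — n8 and n4 already connected.
n1—n8 (10): add — endpoints in different components.
n3—n5 (11): add — endpoints in different components.
n3—n6 (12): skip — n3 and n6 already connected.
n2—n8 (13): add — endpoints in different components.
MST edge set: {n4—n7, n8—n9, n3—n7, n7—n9, n1—n6, n1—n8, n3—n5, n2—n8}.
Of the listed edges, {n3—n7, n7—n9} are in the MST → 2.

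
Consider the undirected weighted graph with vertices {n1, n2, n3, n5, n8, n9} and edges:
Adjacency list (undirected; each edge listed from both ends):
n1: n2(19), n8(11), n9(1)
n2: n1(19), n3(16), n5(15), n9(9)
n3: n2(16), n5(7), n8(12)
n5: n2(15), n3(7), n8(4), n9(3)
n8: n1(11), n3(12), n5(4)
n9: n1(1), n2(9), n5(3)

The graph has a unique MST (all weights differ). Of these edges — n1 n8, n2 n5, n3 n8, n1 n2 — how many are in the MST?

0

Sort edges by weight, then run Kruskal:
n1 n9 (1): add. Components now {n5} {n3} {n2} {n1,n9} {n8}
n5 n9 (3): add. Components now {n1,n5,n9} {n3} {n2} {n8}
n5 n8 (4): add. Components now {n1,n5,n8,n9} {n3} {n2}
n3 n5 (7): add. Components now {n1,n3,n5,n8,n9} {n2}
n2 n9 (9): add. Components now {n1,n2,n3,n5,n8,n9}
MST edge set: {n1 n9, n5 n9, n5 n8, n3 n5, n2 n9}.
Of the listed edges, {} are in the MST → 0.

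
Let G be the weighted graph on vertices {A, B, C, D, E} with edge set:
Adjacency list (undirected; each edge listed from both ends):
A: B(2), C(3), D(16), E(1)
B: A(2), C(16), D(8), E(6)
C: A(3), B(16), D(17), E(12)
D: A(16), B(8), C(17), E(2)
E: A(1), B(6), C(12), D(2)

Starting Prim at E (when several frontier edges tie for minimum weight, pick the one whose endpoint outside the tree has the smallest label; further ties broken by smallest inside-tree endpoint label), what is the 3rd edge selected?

D-E

Prim, starting at E.
Step 1: cheapest edge leaving the tree is A-E (1); add A.
Step 2: cheapest edge leaving the tree is A-B (2); add B.
Step 3: cheapest edge leaving the tree is D-E (2); add D.
Step 4: cheapest edge leaving the tree is A-C (3); add C.
The 3rd edge added is D-E.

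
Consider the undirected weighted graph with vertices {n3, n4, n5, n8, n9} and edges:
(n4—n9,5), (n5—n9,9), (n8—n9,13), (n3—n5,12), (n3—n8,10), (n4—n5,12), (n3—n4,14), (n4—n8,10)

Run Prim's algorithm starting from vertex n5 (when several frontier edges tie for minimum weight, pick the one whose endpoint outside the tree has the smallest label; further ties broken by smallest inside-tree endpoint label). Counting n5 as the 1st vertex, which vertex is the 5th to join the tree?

n3

Prim, starting at n5.
Step 1: cheapest edge leaving the tree is n5—n9 (9); add n9.
Step 2: cheapest edge leaving the tree is n4—n9 (5); add n4.
Step 3: cheapest edge leaving the tree is n4—n8 (10); add n8.
Step 4: cheapest edge leaving the tree is n3—n8 (10); add n3.
Vertex order: n5, n9, n4, n8, n3. The 5th vertex is n3.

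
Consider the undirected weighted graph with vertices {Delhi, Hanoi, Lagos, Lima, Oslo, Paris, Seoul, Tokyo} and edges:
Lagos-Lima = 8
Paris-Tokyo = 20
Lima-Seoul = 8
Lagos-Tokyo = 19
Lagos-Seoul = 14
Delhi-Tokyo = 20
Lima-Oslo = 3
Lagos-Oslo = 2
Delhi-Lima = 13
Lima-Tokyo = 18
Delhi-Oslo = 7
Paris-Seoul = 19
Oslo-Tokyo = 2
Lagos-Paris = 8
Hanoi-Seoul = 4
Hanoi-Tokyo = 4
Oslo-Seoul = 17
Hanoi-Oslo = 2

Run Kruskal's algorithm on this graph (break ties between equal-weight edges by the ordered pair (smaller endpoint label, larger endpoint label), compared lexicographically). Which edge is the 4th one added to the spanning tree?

Sort edges by weight, then run Kruskal:
Hanoi-Oslo (2): add — endpoints in different components.
Lagos-Oslo (2): add — endpoints in different components.
Oslo-Tokyo (2): add — endpoints in different components.
Lima-Oslo (3): add — endpoints in different components.
Hanoi-Seoul (4): add — endpoints in different components.
Hanoi-Tokyo (4): skip — Tokyo and Hanoi already connected.
Delhi-Oslo (7): add — endpoints in different components.
Lagos-Lima (8): skip — Lagos and Lima already connected.
Lagos-Paris (8): add — endpoints in different components.
The 4th edge added is Lima-Oslo.

Lima-Oslo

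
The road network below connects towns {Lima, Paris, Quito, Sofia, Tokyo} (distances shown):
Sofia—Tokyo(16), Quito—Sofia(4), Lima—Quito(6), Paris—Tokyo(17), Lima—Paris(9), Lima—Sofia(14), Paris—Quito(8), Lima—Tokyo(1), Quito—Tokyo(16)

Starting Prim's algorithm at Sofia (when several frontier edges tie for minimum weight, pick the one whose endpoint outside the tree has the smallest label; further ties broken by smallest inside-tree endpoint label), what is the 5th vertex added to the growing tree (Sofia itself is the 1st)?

Grow the tree from Sofia using Prim:
Step 1: cheapest edge leaving the tree is Quito—Sofia (4); add Quito.
Step 2: cheapest edge leaving the tree is Lima—Quito (6); add Lima.
Step 3: cheapest edge leaving the tree is Lima—Tokyo (1); add Tokyo.
Step 4: cheapest edge leaving the tree is Paris—Quito (8); add Paris.
Vertex order: Sofia, Quito, Lima, Tokyo, Paris. The 5th vertex is Paris.

Paris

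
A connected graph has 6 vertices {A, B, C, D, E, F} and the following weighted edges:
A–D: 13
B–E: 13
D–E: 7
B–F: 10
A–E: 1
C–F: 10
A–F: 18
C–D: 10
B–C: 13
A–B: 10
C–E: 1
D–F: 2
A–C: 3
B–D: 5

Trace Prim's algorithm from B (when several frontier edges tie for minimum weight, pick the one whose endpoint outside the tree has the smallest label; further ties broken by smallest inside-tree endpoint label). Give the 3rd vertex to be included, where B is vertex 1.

Prim's algorithm from B:
Step 1: frontier [B–D 5, A–B 10, B–F 10, B–C 13, B–E 13] → take B–D (5); add D.
Step 2: frontier [A–B 10, B–F 10, B–C 13, B–E 13, D–F 2, D–E 7, C–D 10, A–D 13] → take D–F (2); add F.
Step 3: frontier [A–B 10, B–C 13, B–E 13, D–E 7, C–D 10, A–D 13, C–F 10, A–F 18] → take D–E (7); add E.
Step 4: frontier [A–B 10, B–C 13, C–D 10, A–D 13, A–E 1, C–E 1, C–F 10, A–F 18] → take A–E (1); add A.
Step 5: frontier [A–C 3, B–C 13, C–D 10, C–E 1, C–F 10] → take C–E (1); add C.
Vertex order: B, D, F, E, A, C. The 3rd vertex is F.

F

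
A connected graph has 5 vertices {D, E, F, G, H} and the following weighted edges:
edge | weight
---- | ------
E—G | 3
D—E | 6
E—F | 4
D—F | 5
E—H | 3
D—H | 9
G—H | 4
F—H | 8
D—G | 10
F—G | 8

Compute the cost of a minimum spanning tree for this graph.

Kruskal: consider edges lightest-first.
E—G (3): add — endpoints in different components.
E—H (3): add — endpoints in different components.
E—F (4): add — endpoints in different components.
G—H (4): skip — G and H already connected.
D—F (5): add — endpoints in different components.
MST edges: E—G, E—H, E—F, D—F; total weight 3+3+4+5 = 15.

15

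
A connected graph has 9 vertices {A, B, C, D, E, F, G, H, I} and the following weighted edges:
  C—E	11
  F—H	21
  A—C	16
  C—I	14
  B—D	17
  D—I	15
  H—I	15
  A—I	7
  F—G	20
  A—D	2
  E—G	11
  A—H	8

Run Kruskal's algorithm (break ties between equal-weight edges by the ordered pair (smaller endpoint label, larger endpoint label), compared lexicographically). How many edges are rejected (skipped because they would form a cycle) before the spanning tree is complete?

3

Sort edges by weight, then run Kruskal:
A—D (2): add — endpoints in different components.
A—I (7): add — endpoints in different components.
A—H (8): add — endpoints in different components.
C—E (11): add — endpoints in different components.
E—G (11): add — endpoints in different components.
C—I (14): add — endpoints in different components.
D—I (15): skip — D and I already connected.
H—I (15): skip — H and I already connected.
A—C (16): skip — A and C already connected.
B—D (17): add — endpoints in different components.
F—G (20): add — endpoints in different components.
Edges rejected before the tree was complete: 3.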